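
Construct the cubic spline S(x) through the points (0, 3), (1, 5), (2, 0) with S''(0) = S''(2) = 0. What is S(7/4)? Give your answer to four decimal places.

1.6602

Let m_i = S''(x_i). Step sizes h_i = 1, 1; slopes of the chords Δ_i = (y_(i+1) - y_i)/h_i = 2, -5.
  1·m_0 + 4·m_1 + 1·m_2 = 6(Δ_1 - Δ_0) = -42
Natural end conditions: m_0 = m_2 = 0.
Hence m_0 = 0, m_1 = -21/2, m_2 = 0.
On [1, 2], S(x) = 5 - 3/2·(x - 1) - 21/4·(x - 1)² + 7/4·(x - 1)³.
With (x - 1) = 3/4: S(7/4) = 425/256.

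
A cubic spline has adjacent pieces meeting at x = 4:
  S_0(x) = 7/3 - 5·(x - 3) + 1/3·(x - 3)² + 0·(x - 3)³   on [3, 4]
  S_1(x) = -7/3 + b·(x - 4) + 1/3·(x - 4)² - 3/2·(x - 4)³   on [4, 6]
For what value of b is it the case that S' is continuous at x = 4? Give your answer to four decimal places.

S_0'(x) = -5 + 2/3·(x - 3) + 0·(x - 3)², so S_0'(4) = -13/3. On the right, S_1'(4) = b, so b = -13/3.

-4.3333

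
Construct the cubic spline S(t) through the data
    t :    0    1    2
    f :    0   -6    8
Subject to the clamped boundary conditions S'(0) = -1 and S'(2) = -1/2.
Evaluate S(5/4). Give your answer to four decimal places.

-2.8926

Let m_i = S''(x_i). Step sizes h_i = 1, 1; slopes of the chords Δ_i = (y_(i+1) - y_i)/h_i = -6, 14.
  1·m_0 + 4·m_1 + 1·m_2 = 6(Δ_1 - Δ_0) = 120
Clamped end conditions give two more equations: 2h_0·m_0 + h_0·m_1 = 6(Δ_0 - S'(0)) = -30 and h_1·m_1 + 2h_1·m_2 = 6(S'(2) - Δ_1) = -87.
Forward elimination and back-substitution give m_0 = -179/4, m_1 = 119/2, m_2 = -293/4.
On [1, 2], S(t) = -6 + 51/8·(t - 1) + 119/4·(t - 1)² - 177/8·(t - 1)³.
With (t - 1) = 1/4: S(5/4) = -1481/512.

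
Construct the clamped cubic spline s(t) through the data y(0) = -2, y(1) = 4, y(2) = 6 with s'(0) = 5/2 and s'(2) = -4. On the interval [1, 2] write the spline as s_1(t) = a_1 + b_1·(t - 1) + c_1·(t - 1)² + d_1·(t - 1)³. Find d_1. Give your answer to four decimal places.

Put σ_i = s'' at the i-th knot. Here h = (1, 1) and Δ = (6, 2), so the interior equations h_(i-1)·σ_(i-1) + 2(h_(i-1)+h_i)·σ_i + h_i·σ_(i+1) = 6(Δ_i − Δ_(i-1)) read
  1·σ_0 + 4·σ_1 + 1·σ_2 = 6(Δ_1 - Δ_0) = -24
Clamped end conditions give two more equations: 2h_0·σ_0 + h_0·σ_1 = 6(Δ_0 - s'(0)) = 21 and h_1·σ_1 + 2h_1·σ_2 = 6(s'(2) - Δ_1) = -36.
Hence σ_0 = 53/4, σ_1 = -11/2, σ_2 = -61/4.
On [1, 2], with s_1(t) = a_1 + b_1·(t - 1) + c_1·(t - 1)² + d_1·(t - 1)³: c_1 = σ_1/2 = -11/4, d_1 = (σ_2 - σ_1)/(6h_1) = -13/8, b_1 = Δ_1 - h_1(2σ_1 + σ_2)/6 = 51/8.

-1.6250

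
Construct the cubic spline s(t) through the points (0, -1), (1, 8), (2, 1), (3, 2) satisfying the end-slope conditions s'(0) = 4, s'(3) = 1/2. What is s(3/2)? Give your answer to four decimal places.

Let M_i = s''(x_i). Step sizes h_i = 1, 1, 1; slopes of the chords Δ_i = (y_(i+1) - y_i)/h_i = 9, -7, 1.
  1·M_0 + 4·M_1 + 1·M_2 = 6(Δ_1 - Δ_0) = -96
  1·M_1 + 4·M_2 + 1·M_3 = 6(Δ_2 - Δ_1) = 48
Clamped end conditions give two more equations: 2h_0·M_0 + h_0·M_1 = 6(Δ_0 - s'(0)) = 30 and h_2·M_2 + 2h_2·M_3 = 6(s'(3) - Δ_2) = -3.
Solving: M_0 = 517/15, M_1 = -584/15, M_2 = 379/15, M_3 = -212/15.
On [1, 2], s(t) = 8 + 53/30·(t - 1) - 292/15·(t - 1)² + 107/10·(t - 1)³.
With (t - 1) = 1/2: s(3/2) = 257/48.

5.3542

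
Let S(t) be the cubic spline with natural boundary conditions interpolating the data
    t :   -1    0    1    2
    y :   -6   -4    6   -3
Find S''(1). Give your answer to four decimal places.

-33.6000

Write σ_i for S''(x_i). With h_i = 1, 1, 1 and divided differences Δ_i = 2, 10, -9, the continuity of S' gives the tridiagonal system
  1·σ_0 + 4·σ_1 + 1·σ_2 = 6(Δ_1 - Δ_0) = 48
  1·σ_1 + 4·σ_2 + 1·σ_3 = 6(Δ_2 - Δ_1) = -114
Natural end conditions: σ_0 = σ_3 = 0.
Solving: σ_0 = 0, σ_1 = 102/5, σ_2 = -168/5, σ_3 = 0.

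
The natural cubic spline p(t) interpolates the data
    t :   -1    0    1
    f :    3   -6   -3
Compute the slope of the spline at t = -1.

-12

With M_i denoting the second derivative at x_i, h_i = 1, 1, and Δ_i = (y_(i+1) − y_i)/h_i = -9, 3:
  1·M_0 + 4·M_1 + 1·M_2 = 6(Δ_1 - Δ_0) = 72
Natural end conditions: M_0 = M_2 = 0.
Hence M_0 = 0, M_1 = 18, M_2 = 0.
On [-1, 0], p'(t) = b_0 + 2c_0·(t + 1) + 3d_0·(t + 1)² with b_0 = Δ_0 - h_0(2M_0 + M_1)/6 = -12, c_0 = M_0/2 = 0, d_0 = (M_1 - M_0)/(6h_0) = 3. So p'(-1) = -12.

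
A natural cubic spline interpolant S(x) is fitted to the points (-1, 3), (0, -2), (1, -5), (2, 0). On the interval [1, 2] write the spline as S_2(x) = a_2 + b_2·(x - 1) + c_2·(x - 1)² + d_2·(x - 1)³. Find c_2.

6

Put M_i = S'' at the i-th knot. Here h = (1, 1, 1) and Δ = (-5, -3, 5), so the interior equations h_(i-1)·M_(i-1) + 2(h_(i-1)+h_i)·M_i + h_i·M_(i+1) = 6(Δ_i − Δ_(i-1)) read
  1·M_0 + 4·M_1 + 1·M_2 = 6(Δ_1 - Δ_0) = 12
  1·M_1 + 4·M_2 + 1·M_3 = 6(Δ_2 - Δ_1) = 48
Natural end conditions: M_0 = M_3 = 0.
Forward elimination and back-substitution give M_0 = 0, M_1 = 0, M_2 = 12, M_3 = 0.
On [1, 2], with S_2(x) = a_2 + b_2·(x - 1) + c_2·(x - 1)² + d_2·(x - 1)³: c_2 = M_2/2 = 6, d_2 = (M_3 - M_2)/(6h_2) = -2, b_2 = Δ_2 - h_2(2M_2 + M_3)/6 = 1.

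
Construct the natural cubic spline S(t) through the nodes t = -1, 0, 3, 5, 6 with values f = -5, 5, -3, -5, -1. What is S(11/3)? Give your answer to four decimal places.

With M_i denoting the second derivative at x_i, h_i = 1, 3, 2, 1, and Δ_i = (y_(i+1) − y_i)/h_i = 10, -8/3, -1, 4:
  1·M_0 + 8·M_1 + 3·M_2 = 6(Δ_1 - Δ_0) = -76
  3·M_1 + 10·M_2 + 2·M_3 = 6(Δ_2 - Δ_1) = 10
  2·M_2 + 6·M_3 + 1·M_4 = 6(Δ_3 - Δ_2) = 30
Natural end conditions: M_0 = M_4 = 0.
Hence M_0 = 0, M_1 = -2128/197, M_2 = 684/197, M_3 = 757/197, M_4 = 0.
On [3, 5], S(t) = -3 - 2716/591·(t - 3) + 342/197·(t - 3)² + 73/2364·(t - 3)³.
With (t - 3) = 2/3: S(11/3) = -84301/15957.

-5.2830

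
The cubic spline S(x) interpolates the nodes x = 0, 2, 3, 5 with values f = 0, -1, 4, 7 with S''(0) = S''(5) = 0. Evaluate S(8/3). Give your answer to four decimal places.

Let σ_i = S''(x_i). Step sizes h_i = 2, 1, 2; slopes of the chords Δ_i = (y_(i+1) - y_i)/h_i = -1/2, 5, 3/2.
  2·σ_0 + 6·σ_1 + 1·σ_2 = 6(Δ_1 - Δ_0) = 33
  1·σ_1 + 6·σ_2 + 2·σ_3 = 6(Δ_2 - Δ_1) = -21
Natural end conditions: σ_0 = σ_3 = 0.
Hence σ_0 = 0, σ_1 = 219/35, σ_2 = -159/35, σ_3 = 0.
On [2, 3], S(x) = -1 + 257/70·(x - 2) + 219/70·(x - 2)² - 9/5·(x - 2)³.
With (x - 2) = 2/3: S(8/3) = 242/105.

2.3048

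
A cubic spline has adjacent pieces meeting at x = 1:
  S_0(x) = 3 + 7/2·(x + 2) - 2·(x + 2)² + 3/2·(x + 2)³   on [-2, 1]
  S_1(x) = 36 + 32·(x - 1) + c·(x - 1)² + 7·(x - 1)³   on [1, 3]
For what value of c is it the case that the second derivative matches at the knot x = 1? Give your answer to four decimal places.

S_0''(x) = -4 + 9·(x + 2), so S_0''(1) = 23. On the right, S_1''(1) = 2c, so c = 23/2.

11.5000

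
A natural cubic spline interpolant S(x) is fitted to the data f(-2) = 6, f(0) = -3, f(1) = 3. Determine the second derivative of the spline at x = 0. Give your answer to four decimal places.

10.5000

Let m_i = S''(x_i). Step sizes h_i = 2, 1; slopes of the chords Δ_i = (y_(i+1) - y_i)/h_i = -9/2, 6.
  2·m_0 + 6·m_1 + 1·m_2 = 6(Δ_1 - Δ_0) = 63
Natural end conditions: m_0 = m_2 = 0.
Solving the tridiagonal system: m_0 = 0, m_1 = 21/2, m_2 = 0.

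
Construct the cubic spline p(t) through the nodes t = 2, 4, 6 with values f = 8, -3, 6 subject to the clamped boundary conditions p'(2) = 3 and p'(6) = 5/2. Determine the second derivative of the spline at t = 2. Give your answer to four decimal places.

-20.3750

Put M_i = p'' at the i-th knot. Here h = (2, 2) and Δ = (-11/2, 9/2), so the interior equations h_(i-1)·M_(i-1) + 2(h_(i-1)+h_i)·M_i + h_i·M_(i+1) = 6(Δ_i − Δ_(i-1)) read
  2·M_0 + 8·M_1 + 2·M_2 = 6(Δ_1 - Δ_0) = 60
Clamped end conditions give two more equations: 2h_0·M_0 + h_0·M_1 = 6(Δ_0 - p'(2)) = -51 and h_1·M_1 + 2h_1·M_2 = 6(p'(6) - Δ_1) = -12.
Hence M_0 = -163/8, M_1 = 61/4, M_2 = -85/8.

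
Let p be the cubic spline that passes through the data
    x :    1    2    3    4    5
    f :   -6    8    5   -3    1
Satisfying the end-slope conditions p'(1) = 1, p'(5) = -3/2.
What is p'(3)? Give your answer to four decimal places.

-10.9643

Write m_i for p''(x_i). With h_i = 1, 1, 1, 1 and divided differences Δ_i = 14, -3, -8, 4, the continuity of p' gives the tridiagonal system
  1·m_0 + 4·m_1 + 1·m_2 = 6(Δ_1 - Δ_0) = -102
  1·m_1 + 4·m_2 + 1·m_3 = 6(Δ_2 - Δ_1) = -30
  1·m_2 + 4·m_3 + 1·m_4 = 6(Δ_3 - Δ_2) = 72
Clamped end conditions give two more equations: 2h_0·m_0 + h_0·m_1 = 6(Δ_0 - p'(1)) = 78 and h_3·m_3 + 2h_3·m_4 = 6(p'(5) - Δ_3) = -33.
Solving the tridiagonal system: m_0 = 3277/56, m_1 = -1093/28, m_2 = -35/8, m_3 = 743/28, m_4 = -1667/56.
On [3, 4], p'(x) = b_2 + 2c_2·(x - 3) + 3d_2·(x - 3)² with b_2 = Δ_2 - h_2(2m_2 + m_3)/6 = -307/28, c_2 = m_2/2 = -35/16, d_2 = (m_3 - m_2)/(6h_2) = 577/112. So p'(3) = -307/28.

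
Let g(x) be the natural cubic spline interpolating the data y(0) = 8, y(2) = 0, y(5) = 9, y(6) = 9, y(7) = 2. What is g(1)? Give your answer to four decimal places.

Let M_i = g''(x_i). Step sizes h_i = 2, 3, 1, 1; slopes of the chords Δ_i = (y_(i+1) - y_i)/h_i = -4, 3, 0, -7.
  2·M_0 + 10·M_1 + 3·M_2 = 6(Δ_1 - Δ_0) = 42
  3·M_1 + 8·M_2 + 1·M_3 = 6(Δ_2 - Δ_1) = -18
  1·M_2 + 4·M_3 + 1·M_4 = 6(Δ_3 - Δ_2) = -42
Natural end conditions: M_0 = M_4 = 0.
Forward elimination and back-substitution give M_0 = 0, M_1 = 696/137, M_2 = -402/137, M_3 = -1338/137, M_4 = 0.
On [0, 2], g(x) = 8 - 780/137·x + 0·x² + 58/137·x³.
With x = 1: g(1) = 374/137.

2.7299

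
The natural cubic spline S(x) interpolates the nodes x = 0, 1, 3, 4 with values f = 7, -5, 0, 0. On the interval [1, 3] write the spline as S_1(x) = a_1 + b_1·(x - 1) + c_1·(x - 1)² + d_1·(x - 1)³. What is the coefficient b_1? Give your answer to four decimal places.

-6.2500

Write M_i for S''(x_i). With h_i = 1, 2, 1 and divided differences Δ_i = -12, 5/2, 0, the continuity of S' gives the tridiagonal system
  1·M_0 + 6·M_1 + 2·M_2 = 6(Δ_1 - Δ_0) = 87
  2·M_1 + 6·M_2 + 1·M_3 = 6(Δ_2 - Δ_1) = -15
Natural end conditions: M_0 = M_3 = 0.
Forward elimination and back-substitution give M_0 = 0, M_1 = 69/4, M_2 = -33/4, M_3 = 0.
On [1, 3], with S_1(x) = a_1 + b_1·(x - 1) + c_1·(x - 1)² + d_1·(x - 1)³: c_1 = M_1/2 = 69/8, d_1 = (M_2 - M_1)/(6h_1) = -17/8, b_1 = Δ_1 - h_1(2M_1 + M_2)/6 = -25/4.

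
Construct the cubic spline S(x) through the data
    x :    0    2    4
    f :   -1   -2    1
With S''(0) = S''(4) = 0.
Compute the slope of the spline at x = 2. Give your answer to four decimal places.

0.5000

Write m_i for S''(x_i). With h_i = 2, 2 and divided differences Δ_i = -1/2, 3/2, the continuity of S' gives the tridiagonal system
  2·m_0 + 8·m_1 + 2·m_2 = 6(Δ_1 - Δ_0) = 12
Natural end conditions: m_0 = m_2 = 0.
Hence m_0 = 0, m_1 = 3/2, m_2 = 0.
On [2, 4], S'(x) = b_1 + 2c_1·(x - 2) + 3d_1·(x - 2)² with b_1 = Δ_1 - h_1(2m_1 + m_2)/6 = 1/2, c_1 = m_1/2 = 3/4, d_1 = (m_2 - m_1)/(6h_1) = -1/8. So S'(2) = 1/2.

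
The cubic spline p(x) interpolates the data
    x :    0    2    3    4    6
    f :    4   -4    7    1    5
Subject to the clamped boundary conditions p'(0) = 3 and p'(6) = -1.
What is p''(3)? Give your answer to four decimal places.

Let m_i = p''(x_i). Step sizes h_i = 2, 1, 1, 2; slopes of the chords Δ_i = (y_(i+1) - y_i)/h_i = -4, 11, -6, 2.
  2·m_0 + 6·m_1 + 1·m_2 = 6(Δ_1 - Δ_0) = 90
  1·m_1 + 4·m_2 + 1·m_3 = 6(Δ_2 - Δ_1) = -102
  1·m_2 + 6·m_3 + 2·m_4 = 6(Δ_3 - Δ_2) = 48
Clamped end conditions give two more equations: 2h_0·m_0 + h_0·m_1 = 6(Δ_0 - p'(0)) = -42 and h_3·m_3 + 2h_3·m_4 = 6(p'(6) - Δ_3) = -18.
Solving the tridiagonal system: m_0 = -761/30, m_1 = 446/15, m_2 = -113/3, m_3 = 284/15, m_4 = -419/30.

-37.6667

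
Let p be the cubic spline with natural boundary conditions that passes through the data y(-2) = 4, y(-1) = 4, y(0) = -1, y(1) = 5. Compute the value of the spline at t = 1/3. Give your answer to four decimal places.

Write M_i for p''(x_i). With h_i = 1, 1, 1 and divided differences Δ_i = 0, -5, 6, the continuity of p' gives the tridiagonal system
  1·M_0 + 4·M_1 + 1·M_2 = 6(Δ_1 - Δ_0) = -30
  1·M_1 + 4·M_2 + 1·M_3 = 6(Δ_2 - Δ_1) = 66
Natural end conditions: M_0 = M_3 = 0.
Hence M_0 = 0, M_1 = -62/5, M_2 = 98/5, M_3 = 0.
On [0, 1], p(t) = -1 - 8/15·t + 49/5·t² - 49/15·t³.
With t = 1/3: p(1/3) = -17/81.

-0.2099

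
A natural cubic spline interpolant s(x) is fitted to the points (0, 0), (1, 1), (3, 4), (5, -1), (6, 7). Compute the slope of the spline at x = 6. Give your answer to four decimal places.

10.1333

With m_i denoting the second derivative at x_i, h_i = 1, 2, 2, 1, and Δ_i = (y_(i+1) − y_i)/h_i = 1, 3/2, -5/2, 8:
  1·m_0 + 6·m_1 + 2·m_2 = 6(Δ_1 - Δ_0) = 3
  2·m_1 + 8·m_2 + 2·m_3 = 6(Δ_2 - Δ_1) = -24
  2·m_2 + 6·m_3 + 1·m_4 = 6(Δ_3 - Δ_2) = 63
Natural end conditions: m_0 = m_4 = 0.
Solving the tridiagonal system: m_0 = 0, m_1 = 14/5, m_2 = -69/10, m_3 = 64/5, m_4 = 0.
On [5, 6], s'(x) = b_3 + 2c_3·(x - 5) + 3d_3·(x - 5)² with b_3 = Δ_3 - h_3(2m_3 + m_4)/6 = 56/15, c_3 = m_3/2 = 32/5, d_3 = (m_4 - m_3)/(6h_3) = -32/15. So s'(6) = 152/15.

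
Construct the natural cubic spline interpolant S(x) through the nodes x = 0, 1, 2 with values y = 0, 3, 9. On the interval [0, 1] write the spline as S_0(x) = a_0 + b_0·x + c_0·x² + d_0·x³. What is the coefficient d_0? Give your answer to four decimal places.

0.7500

Write m_i for S''(x_i). With h_i = 1, 1 and divided differences Δ_i = 3, 6, the continuity of S' gives the tridiagonal system
  1·m_0 + 4·m_1 + 1·m_2 = 6(Δ_1 - Δ_0) = 18
Natural end conditions: m_0 = m_2 = 0.
Forward elimination and back-substitution give m_0 = 0, m_1 = 9/2, m_2 = 0.
On [0, 1], with S_0(x) = a_0 + b_0·x + c_0·x² + d_0·x³: c_0 = m_0/2 = 0, d_0 = (m_1 - m_0)/(6h_0) = 3/4, b_0 = Δ_0 - h_0(2m_0 + m_1)/6 = 9/4.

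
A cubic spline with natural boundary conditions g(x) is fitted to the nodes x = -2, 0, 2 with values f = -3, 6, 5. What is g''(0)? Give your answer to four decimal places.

Let σ_i = g''(x_i). Step sizes h_i = 2, 2; slopes of the chords Δ_i = (y_(i+1) - y_i)/h_i = 9/2, -1/2.
  2·σ_0 + 8·σ_1 + 2·σ_2 = 6(Δ_1 - Δ_0) = -30
Natural end conditions: σ_0 = σ_2 = 0.
Hence σ_0 = 0, σ_1 = -15/4, σ_2 = 0.

-3.7500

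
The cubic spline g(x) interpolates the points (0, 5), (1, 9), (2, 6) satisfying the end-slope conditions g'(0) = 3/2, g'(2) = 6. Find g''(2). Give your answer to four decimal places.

39.7500

With σ_i denoting the second derivative at x_i, h_i = 1, 1, and Δ_i = (y_(i+1) − y_i)/h_i = 4, -3:
  1·σ_0 + 4·σ_1 + 1·σ_2 = 6(Δ_1 - Δ_0) = -42
Clamped end conditions give two more equations: 2h_0·σ_0 + h_0·σ_1 = 6(Δ_0 - g'(0)) = 15 and h_1·σ_1 + 2h_1·σ_2 = 6(g'(2) - Δ_1) = 54.
Forward elimination and back-substitution give σ_0 = 81/4, σ_1 = -51/2, σ_2 = 159/4.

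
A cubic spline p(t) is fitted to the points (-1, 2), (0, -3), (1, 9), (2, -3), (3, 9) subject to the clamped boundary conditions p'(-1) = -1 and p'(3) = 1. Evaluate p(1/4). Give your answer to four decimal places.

Put M_i = p'' at the i-th knot. Here h = (1, 1, 1, 1) and Δ = (-5, 12, -12, 12), so the interior equations h_(i-1)·M_(i-1) + 2(h_(i-1)+h_i)·M_i + h_i·M_(i+1) = 6(Δ_i − Δ_(i-1)) read
  1·M_0 + 4·M_1 + 1·M_2 = 6(Δ_1 - Δ_0) = 102
  1·M_1 + 4·M_2 + 1·M_3 = 6(Δ_2 - Δ_1) = -144
  1·M_2 + 4·M_3 + 1·M_4 = 6(Δ_3 - Δ_2) = 144
Clamped end conditions give two more equations: 2h_0·M_0 + h_0·M_1 = 6(Δ_0 - p'(-1)) = -24 and h_3·M_3 + 2h_3·M_4 = 6(p'(3) - Δ_3) = -66.
Forward elimination and back-substitution give M_0 = -151/4, M_1 = 103/2, M_2 = -265/4, M_3 = 139/2, M_4 = -271/4.
On [0, 1], p(t) = -3 + 47/8·t + 103/4·t² - 157/8·t³.
With t = 1/4: p(1/4) = -117/512.

-0.2285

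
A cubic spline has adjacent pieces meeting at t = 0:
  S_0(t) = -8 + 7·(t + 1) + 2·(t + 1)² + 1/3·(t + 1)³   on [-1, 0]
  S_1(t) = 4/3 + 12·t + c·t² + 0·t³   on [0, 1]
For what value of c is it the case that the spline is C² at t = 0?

S_0''(t) = 4 + 2·(t + 1), so S_0''(0) = 6. On the right, S_1''(0) = 2c, so c = 3.

3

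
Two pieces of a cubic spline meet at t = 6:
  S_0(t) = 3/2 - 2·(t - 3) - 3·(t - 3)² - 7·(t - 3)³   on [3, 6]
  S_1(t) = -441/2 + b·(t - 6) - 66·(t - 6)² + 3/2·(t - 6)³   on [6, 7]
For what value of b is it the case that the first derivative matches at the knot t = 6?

-209

S_0'(t) = -2 - 6·(t - 3) - 21·(t - 3)², so S_0'(6) = -209. On the right, S_1'(6) = b, so b = -209.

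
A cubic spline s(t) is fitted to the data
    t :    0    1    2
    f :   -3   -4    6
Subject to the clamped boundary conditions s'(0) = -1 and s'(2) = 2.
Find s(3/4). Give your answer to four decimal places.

Let M_i = s''(x_i). Step sizes h_i = 1, 1; slopes of the chords Δ_i = (y_(i+1) - y_i)/h_i = -1, 10.
  1·M_0 + 4·M_1 + 1·M_2 = 6(Δ_1 - Δ_0) = 66
Clamped end conditions give two more equations: 2h_0·M_0 + h_0·M_1 = 6(Δ_0 - s'(0)) = 0 and h_1·M_1 + 2h_1·M_2 = 6(s'(2) - Δ_1) = -48.
Solving the tridiagonal system: M_0 = -15, M_1 = 30, M_2 = -39.
On [0, 1], s(t) = -3 - 1·t - 15/2·t² + 15/2·t³.
With t = 3/4: s(3/4) = -615/128.

-4.8047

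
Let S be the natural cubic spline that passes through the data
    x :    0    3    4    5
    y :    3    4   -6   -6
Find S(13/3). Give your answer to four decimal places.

With m_i denoting the second derivative at x_i, h_i = 3, 1, 1, and Δ_i = (y_(i+1) − y_i)/h_i = 1/3, -10, 0:
  3·m_0 + 8·m_1 + 1·m_2 = 6(Δ_1 - Δ_0) = -62
  1·m_1 + 4·m_2 + 1·m_3 = 6(Δ_2 - Δ_1) = 60
Natural end conditions: m_0 = m_3 = 0.
Solving: m_0 = 0, m_1 = -308/31, m_2 = 542/31, m_3 = 0.
On [4, 5], S(x) = -6 - 542/93·(x - 4) + 271/31·(x - 4)² - 271/93·(x - 4)³.
With (x - 4) = 1/3: S(13/3) = -17776/2511.

-7.0793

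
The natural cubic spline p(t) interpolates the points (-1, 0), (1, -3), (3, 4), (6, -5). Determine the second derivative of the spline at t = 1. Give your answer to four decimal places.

Put M_i = p'' at the i-th knot. Here h = (2, 2, 3) and Δ = (-3/2, 7/2, -3), so the interior equations h_(i-1)·M_(i-1) + 2(h_(i-1)+h_i)·M_i + h_i·M_(i+1) = 6(Δ_i − Δ_(i-1)) read
  2·M_0 + 8·M_1 + 2·M_2 = 6(Δ_1 - Δ_0) = 30
  2·M_1 + 10·M_2 + 3·M_3 = 6(Δ_2 - Δ_1) = -39
Natural end conditions: M_0 = M_3 = 0.
Solving: M_0 = 0, M_1 = 189/38, M_2 = -93/19, M_3 = 0.

4.9737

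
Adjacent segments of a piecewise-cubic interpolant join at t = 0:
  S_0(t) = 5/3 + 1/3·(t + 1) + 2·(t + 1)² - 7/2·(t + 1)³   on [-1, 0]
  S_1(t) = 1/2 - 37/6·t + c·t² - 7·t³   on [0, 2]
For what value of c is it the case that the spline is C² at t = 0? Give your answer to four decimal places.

S_0''(t) = 4 - 21·(t + 1), so S_0''(0) = -17. On the right, S_1''(0) = 2c, so c = -17/2.

-8.5000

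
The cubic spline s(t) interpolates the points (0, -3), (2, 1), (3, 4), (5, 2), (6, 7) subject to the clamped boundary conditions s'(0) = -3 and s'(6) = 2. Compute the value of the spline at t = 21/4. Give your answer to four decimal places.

Put σ_i = s'' at the i-th knot. Here h = (2, 1, 2, 1) and Δ = (2, 3, -1, 5), so the interior equations h_(i-1)·σ_(i-1) + 2(h_(i-1)+h_i)·σ_i + h_i·σ_(i+1) = 6(Δ_i − Δ_(i-1)) read
  2·σ_0 + 6·σ_1 + 1·σ_2 = 6(Δ_1 - Δ_0) = 6
  1·σ_1 + 6·σ_2 + 2·σ_3 = 6(Δ_2 - Δ_1) = -24
  2·σ_2 + 6·σ_3 + 1·σ_4 = 6(Δ_3 - Δ_2) = 36
Clamped end conditions give two more equations: 2h_0·σ_0 + h_0·σ_1 = 6(Δ_0 - s'(0)) = 30 and h_3·σ_3 + 2h_3·σ_4 = 6(s'(6) - Δ_3) = -18.
Forward elimination and back-substitution give σ_0 = 1421/186, σ_1 = -26/93, σ_2 = -707/93, σ_3 = 1018/93, σ_4 = -1346/93.
On [5, 6], s(t) = 2 + 350/93·(t - 5) + 509/93·(t - 5)² - 394/93·(t - 5)³.
With (t - 5) = 1/4: s(21/4) = 3191/992.

3.2167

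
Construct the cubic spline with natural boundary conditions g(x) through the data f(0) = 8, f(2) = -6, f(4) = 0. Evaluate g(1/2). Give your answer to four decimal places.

Let M_i = g''(x_i). Step sizes h_i = 2, 2; slopes of the chords Δ_i = (y_(i+1) - y_i)/h_i = -7, 3.
  2·M_0 + 8·M_1 + 2·M_2 = 6(Δ_1 - Δ_0) = 60
Natural end conditions: M_0 = M_2 = 0.
Forward elimination and back-substitution give M_0 = 0, M_1 = 15/2, M_2 = 0.
On [0, 2], g(x) = 8 - 19/2·x + 0·x² + 5/8·x³.
With x = 1/2: g(1/2) = 213/64.

3.3281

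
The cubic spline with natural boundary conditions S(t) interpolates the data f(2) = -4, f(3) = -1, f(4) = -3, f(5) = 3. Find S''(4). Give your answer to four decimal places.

14.8000

Put M_i = S'' at the i-th knot. Here h = (1, 1, 1) and Δ = (3, -2, 6), so the interior equations h_(i-1)·M_(i-1) + 2(h_(i-1)+h_i)·M_i + h_i·M_(i+1) = 6(Δ_i − Δ_(i-1)) read
  1·M_0 + 4·M_1 + 1·M_2 = 6(Δ_1 - Δ_0) = -30
  1·M_1 + 4·M_2 + 1·M_3 = 6(Δ_2 - Δ_1) = 48
Natural end conditions: M_0 = M_3 = 0.
Hence M_0 = 0, M_1 = -56/5, M_2 = 74/5, M_3 = 0.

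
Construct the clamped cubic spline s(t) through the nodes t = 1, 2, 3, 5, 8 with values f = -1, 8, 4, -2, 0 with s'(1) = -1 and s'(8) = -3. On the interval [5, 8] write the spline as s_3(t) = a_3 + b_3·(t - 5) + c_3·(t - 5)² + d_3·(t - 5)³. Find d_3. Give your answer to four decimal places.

Put M_i = s'' at the i-th knot. Here h = (1, 1, 2, 3) and Δ = (9, -4, -3, 2/3), so the interior equations h_(i-1)·M_(i-1) + 2(h_(i-1)+h_i)·M_i + h_i·M_(i+1) = 6(Δ_i − Δ_(i-1)) read
  1·M_0 + 4·M_1 + 1·M_2 = 6(Δ_1 - Δ_0) = -78
  1·M_1 + 6·M_2 + 2·M_3 = 6(Δ_2 - Δ_1) = 6
  2·M_2 + 10·M_3 + 3·M_4 = 6(Δ_3 - Δ_2) = 22
Clamped end conditions give two more equations: 2h_0·M_0 + h_0·M_1 = 6(Δ_0 - s'(1)) = 60 and h_3·M_3 + 2h_3·M_4 = 6(s'(8) - Δ_3) = -22.
Hence M_0 = 4807/104, M_1 = -1687/52, M_2 = 577/104, M_3 = 67/26, M_4 = -773/156.
On [5, 8], with s_3(t) = a_3 + b_3·(t - 5) + c_3·(t - 5)² + d_3·(t - 5)³: c_3 = M_3/2 = 67/52, d_3 = (M_4 - M_3)/(6h_3) = -1175/2808, b_3 = Δ_3 - h_3(2M_3 + M_4)/6 = 59/104.

-0.4184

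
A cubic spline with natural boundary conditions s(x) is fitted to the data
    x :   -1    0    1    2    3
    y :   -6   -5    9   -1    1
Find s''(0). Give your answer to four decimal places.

With M_i denoting the second derivative at x_i, h_i = 1, 1, 1, 1, and Δ_i = (y_(i+1) − y_i)/h_i = 1, 14, -10, 2:
  1·M_0 + 4·M_1 + 1·M_2 = 6(Δ_1 - Δ_0) = 78
  1·M_1 + 4·M_2 + 1·M_3 = 6(Δ_2 - Δ_1) = -144
  1·M_2 + 4·M_3 + 1·M_4 = 6(Δ_3 - Δ_2) = 72
Natural end conditions: M_0 = M_4 = 0.
Solving the tridiagonal system: M_0 = 0, M_1 = 909/28, M_2 = -363/7, M_3 = 867/28, M_4 = 0.

32.4643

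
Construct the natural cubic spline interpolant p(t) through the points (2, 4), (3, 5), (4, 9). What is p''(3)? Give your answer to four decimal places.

4.5000

Write M_i for p''(x_i). With h_i = 1, 1 and divided differences Δ_i = 1, 4, the continuity of p' gives the tridiagonal system
  1·M_0 + 4·M_1 + 1·M_2 = 6(Δ_1 - Δ_0) = 18
Natural end conditions: M_0 = M_2 = 0.
Solving: M_0 = 0, M_1 = 9/2, M_2 = 0.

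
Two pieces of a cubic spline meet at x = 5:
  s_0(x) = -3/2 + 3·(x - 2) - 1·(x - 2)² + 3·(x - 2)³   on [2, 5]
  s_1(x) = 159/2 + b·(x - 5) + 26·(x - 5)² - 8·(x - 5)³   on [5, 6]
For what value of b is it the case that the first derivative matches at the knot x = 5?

78

s_0'(x) = 3 - 2·(x - 2) + 9·(x - 2)², so s_0'(5) = 78. On the right, s_1'(5) = b, so b = 78.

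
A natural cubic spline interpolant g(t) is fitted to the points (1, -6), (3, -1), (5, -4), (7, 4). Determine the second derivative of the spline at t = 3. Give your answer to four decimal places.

Let σ_i = g''(x_i). Step sizes h_i = 2, 2, 2; slopes of the chords Δ_i = (y_(i+1) - y_i)/h_i = 5/2, -3/2, 4.
  2·σ_0 + 8·σ_1 + 2·σ_2 = 6(Δ_1 - Δ_0) = -24
  2·σ_1 + 8·σ_2 + 2·σ_3 = 6(Δ_2 - Δ_1) = 33
Natural end conditions: σ_0 = σ_3 = 0.
Hence σ_0 = 0, σ_1 = -43/10, σ_2 = 26/5, σ_3 = 0.

-4.3000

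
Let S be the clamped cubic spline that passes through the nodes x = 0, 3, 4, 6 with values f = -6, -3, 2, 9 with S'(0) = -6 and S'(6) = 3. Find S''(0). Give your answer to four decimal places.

6.6429

With M_i denoting the second derivative at x_i, h_i = 3, 1, 2, and Δ_i = (y_(i+1) − y_i)/h_i = 1, 5, 7/2:
  3·M_0 + 8·M_1 + 1·M_2 = 6(Δ_1 - Δ_0) = 24
  1·M_1 + 6·M_2 + 2·M_3 = 6(Δ_2 - Δ_1) = -9
Clamped end conditions give two more equations: 2h_0·M_0 + h_0·M_1 = 6(Δ_0 - S'(0)) = 42 and h_2·M_2 + 2h_2·M_3 = 6(S'(6) - Δ_2) = -3.
Forward elimination and back-substitution give M_0 = 93/14, M_1 = 5/7, M_2 = -23/14, M_3 = 1/14.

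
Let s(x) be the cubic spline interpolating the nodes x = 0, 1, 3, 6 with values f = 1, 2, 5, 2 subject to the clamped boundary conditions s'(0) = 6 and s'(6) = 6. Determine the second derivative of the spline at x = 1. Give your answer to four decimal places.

5.2632

Let σ_i = s''(x_i). Step sizes h_i = 1, 2, 3; slopes of the chords Δ_i = (y_(i+1) - y_i)/h_i = 1, 3/2, -1.
  1·σ_0 + 6·σ_1 + 2·σ_2 = 6(Δ_1 - Δ_0) = 3
  2·σ_1 + 10·σ_2 + 3·σ_3 = 6(Δ_2 - Δ_1) = -15
Clamped end conditions give two more equations: 2h_0·σ_0 + h_0·σ_1 = 6(Δ_0 - s'(0)) = -30 and h_2·σ_2 + 2h_2·σ_3 = 6(s'(6) - Δ_2) = 42.
Hence σ_0 = -335/19, σ_1 = 100/19, σ_2 = -104/19, σ_3 = 185/19.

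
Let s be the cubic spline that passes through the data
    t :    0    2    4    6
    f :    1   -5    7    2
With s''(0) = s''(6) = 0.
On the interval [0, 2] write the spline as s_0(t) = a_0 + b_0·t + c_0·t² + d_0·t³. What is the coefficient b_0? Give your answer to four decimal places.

-5.9667

With M_i denoting the second derivative at x_i, h_i = 2, 2, 2, and Δ_i = (y_(i+1) − y_i)/h_i = -3, 6, -5/2:
  2·M_0 + 8·M_1 + 2·M_2 = 6(Δ_1 - Δ_0) = 54
  2·M_1 + 8·M_2 + 2·M_3 = 6(Δ_2 - Δ_1) = -51
Natural end conditions: M_0 = M_3 = 0.
Hence M_0 = 0, M_1 = 89/10, M_2 = -43/5, M_3 = 0.
On [0, 2], with s_0(t) = a_0 + b_0·t + c_0·t² + d_0·t³: c_0 = M_0/2 = 0, d_0 = (M_1 - M_0)/(6h_0) = 89/120, b_0 = Δ_0 - h_0(2M_0 + M_1)/6 = -179/30.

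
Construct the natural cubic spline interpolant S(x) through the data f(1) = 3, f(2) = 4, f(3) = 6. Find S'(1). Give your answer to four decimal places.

Let m_i = S''(x_i). Step sizes h_i = 1, 1; slopes of the chords Δ_i = (y_(i+1) - y_i)/h_i = 1, 2.
  1·m_0 + 4·m_1 + 1·m_2 = 6(Δ_1 - Δ_0) = 6
Natural end conditions: m_0 = m_2 = 0.
Forward elimination and back-substitution give m_0 = 0, m_1 = 3/2, m_2 = 0.
On [1, 2], S'(x) = b_0 + 2c_0·(x - 1) + 3d_0·(x - 1)² with b_0 = Δ_0 - h_0(2m_0 + m_1)/6 = 3/4, c_0 = m_0/2 = 0, d_0 = (m_1 - m_0)/(6h_0) = 1/4. So S'(1) = 3/4.

0.7500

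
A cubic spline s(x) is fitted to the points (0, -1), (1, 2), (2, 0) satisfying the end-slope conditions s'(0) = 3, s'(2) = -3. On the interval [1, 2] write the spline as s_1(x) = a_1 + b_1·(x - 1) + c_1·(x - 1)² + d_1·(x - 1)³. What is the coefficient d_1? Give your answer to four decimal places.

1.7500

Let M_i = s''(x_i). Step sizes h_i = 1, 1; slopes of the chords Δ_i = (y_(i+1) - y_i)/h_i = 3, -2.
  1·M_0 + 4·M_1 + 1·M_2 = 6(Δ_1 - Δ_0) = -30
Clamped end conditions give two more equations: 2h_0·M_0 + h_0·M_1 = 6(Δ_0 - s'(0)) = 0 and h_1·M_1 + 2h_1·M_2 = 6(s'(2) - Δ_1) = -6.
Solving the tridiagonal system: M_0 = 9/2, M_1 = -9, M_2 = 3/2.
On [1, 2], with s_1(x) = a_1 + b_1·(x - 1) + c_1·(x - 1)² + d_1·(x - 1)³: c_1 = M_1/2 = -9/2, d_1 = (M_2 - M_1)/(6h_1) = 7/4, b_1 = Δ_1 - h_1(2M_1 + M_2)/6 = 3/4.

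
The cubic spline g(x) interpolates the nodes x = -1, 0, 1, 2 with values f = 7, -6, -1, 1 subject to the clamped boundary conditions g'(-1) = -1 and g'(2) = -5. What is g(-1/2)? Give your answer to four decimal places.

Put m_i = g'' at the i-th knot. Here h = (1, 1, 1) and Δ = (-13, 5, 2), so the interior equations h_(i-1)·m_(i-1) + 2(h_(i-1)+h_i)·m_i + h_i·m_(i+1) = 6(Δ_i − Δ_(i-1)) read
  1·m_0 + 4·m_1 + 1·m_2 = 6(Δ_1 - Δ_0) = 108
  1·m_1 + 4·m_2 + 1·m_3 = 6(Δ_2 - Δ_1) = -18
Clamped end conditions give two more equations: 2h_0·m_0 + h_0·m_1 = 6(Δ_0 - g'(-1)) = -72 and h_2·m_2 + 2h_2·m_3 = 6(g'(2) - Δ_2) = -42.
Solving the tridiagonal system: m_0 = -874/15, m_1 = 668/15, m_2 = -178/15, m_3 = -226/15.
On [-1, 0], g(x) = 7 - 1·(x + 1) - 437/15·(x + 1)² + 257/15·(x + 1)³.
With (x + 1) = 1/2: g(-1/2) = 163/120.

1.3583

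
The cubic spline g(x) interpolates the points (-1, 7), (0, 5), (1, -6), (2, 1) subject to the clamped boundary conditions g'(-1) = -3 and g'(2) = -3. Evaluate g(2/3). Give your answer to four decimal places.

-3.8148

Put m_i = g'' at the i-th knot. Here h = (1, 1, 1) and Δ = (-2, -11, 7), so the interior equations h_(i-1)·m_(i-1) + 2(h_(i-1)+h_i)·m_i + h_i·m_(i+1) = 6(Δ_i − Δ_(i-1)) read
  1·m_0 + 4·m_1 + 1·m_2 = 6(Δ_1 - Δ_0) = -54
  1·m_1 + 4·m_2 + 1·m_3 = 6(Δ_2 - Δ_1) = 108
Clamped end conditions give two more equations: 2h_0·m_0 + h_0·m_1 = 6(Δ_0 - g'(-1)) = 6 and h_2·m_2 + 2h_2·m_3 = 6(g'(2) - Δ_2) = -60.
Solving the tridiagonal system: m_0 = 18, m_1 = -30, m_2 = 48, m_3 = -54.
On [0, 1], g(x) = 5 - 9·x - 15·x² + 13·x³.
With x = 2/3: g(2/3) = -103/27.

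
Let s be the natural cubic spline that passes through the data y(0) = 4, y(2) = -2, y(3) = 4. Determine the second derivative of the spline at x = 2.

9

Write m_i for s''(x_i). With h_i = 2, 1 and divided differences Δ_i = -3, 6, the continuity of s' gives the tridiagonal system
  2·m_0 + 6·m_1 + 1·m_2 = 6(Δ_1 - Δ_0) = 54
Natural end conditions: m_0 = m_2 = 0.
Hence m_0 = 0, m_1 = 9, m_2 = 0.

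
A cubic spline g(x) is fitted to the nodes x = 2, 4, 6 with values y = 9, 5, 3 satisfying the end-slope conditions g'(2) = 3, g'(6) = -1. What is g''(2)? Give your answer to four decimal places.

-9.2500

Write σ_i for g''(x_i). With h_i = 2, 2 and divided differences Δ_i = -2, -1, the continuity of g' gives the tridiagonal system
  2·σ_0 + 8·σ_1 + 2·σ_2 = 6(Δ_1 - Δ_0) = 6
Clamped end conditions give two more equations: 2h_0·σ_0 + h_0·σ_1 = 6(Δ_0 - g'(2)) = -30 and h_1·σ_1 + 2h_1·σ_2 = 6(g'(6) - Δ_1) = 0.
Solving: σ_0 = -37/4, σ_1 = 7/2, σ_2 = -7/4.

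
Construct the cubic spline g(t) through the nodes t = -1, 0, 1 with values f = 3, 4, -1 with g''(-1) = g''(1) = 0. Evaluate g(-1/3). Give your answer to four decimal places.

4.2222

Let M_i = g''(x_i). Step sizes h_i = 1, 1; slopes of the chords Δ_i = (y_(i+1) - y_i)/h_i = 1, -5.
  1·M_0 + 4·M_1 + 1·M_2 = 6(Δ_1 - Δ_0) = -36
Natural end conditions: M_0 = M_2 = 0.
Hence M_0 = 0, M_1 = -9, M_2 = 0.
On [-1, 0], g(t) = 3 + 5/2·(t + 1) + 0·(t + 1)² - 3/2·(t + 1)³.
With (t + 1) = 2/3: g(-1/3) = 38/9.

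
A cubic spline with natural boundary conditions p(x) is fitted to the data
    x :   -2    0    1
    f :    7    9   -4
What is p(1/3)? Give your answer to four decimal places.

Write σ_i for p''(x_i). With h_i = 2, 1 and divided differences Δ_i = 1, -13, the continuity of p' gives the tridiagonal system
  2·σ_0 + 6·σ_1 + 1·σ_2 = 6(Δ_1 - Δ_0) = -84
Natural end conditions: σ_0 = σ_2 = 0.
Hence σ_0 = 0, σ_1 = -14, σ_2 = 0.
On [0, 1], p(x) = 9 - 25/3·x - 7·x² + 7/3·x³.
With x = 1/3: p(1/3) = 448/81.

5.5309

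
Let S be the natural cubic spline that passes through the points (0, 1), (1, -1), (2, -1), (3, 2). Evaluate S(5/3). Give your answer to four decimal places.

-1.3457

With σ_i denoting the second derivative at x_i, h_i = 1, 1, 1, and Δ_i = (y_(i+1) − y_i)/h_i = -2, 0, 3:
  1·σ_0 + 4·σ_1 + 1·σ_2 = 6(Δ_1 - Δ_0) = 12
  1·σ_1 + 4·σ_2 + 1·σ_3 = 6(Δ_2 - Δ_1) = 18
Natural end conditions: σ_0 = σ_3 = 0.
Hence σ_0 = 0, σ_1 = 2, σ_2 = 4, σ_3 = 0.
On [1, 2], S(x) = -1 - 4/3·(x - 1) + 1·(x - 1)² + 1/3·(x - 1)³.
With (x - 1) = 2/3: S(5/3) = -109/81.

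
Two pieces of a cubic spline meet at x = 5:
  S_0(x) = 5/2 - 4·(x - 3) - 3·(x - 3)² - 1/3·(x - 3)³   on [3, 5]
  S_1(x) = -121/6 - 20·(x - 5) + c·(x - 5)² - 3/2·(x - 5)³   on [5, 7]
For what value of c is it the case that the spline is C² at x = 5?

S_0''(x) = -6 - 2·(x - 3), so S_0''(5) = -10. On the right, S_1''(5) = 2c, so c = -5.

-5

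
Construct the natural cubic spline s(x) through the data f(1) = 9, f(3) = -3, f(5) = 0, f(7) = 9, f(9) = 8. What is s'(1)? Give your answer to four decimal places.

-7.7054

Write M_i for s''(x_i). With h_i = 2, 2, 2, 2 and divided differences Δ_i = -6, 3/2, 9/2, -1/2, the continuity of s' gives the tridiagonal system
  2·M_0 + 8·M_1 + 2·M_2 = 6(Δ_1 - Δ_0) = 45
  2·M_1 + 8·M_2 + 2·M_3 = 6(Δ_2 - Δ_1) = 18
  2·M_2 + 8·M_3 + 2·M_4 = 6(Δ_3 - Δ_2) = -30
Natural end conditions: M_0 = M_4 = 0.
Solving the tridiagonal system: M_0 = 0, M_1 = 573/112, M_2 = 57/28, M_3 = -477/112, M_4 = 0.
On [1, 3], s'(x) = b_0 + 2c_0·(x - 1) + 3d_0·(x - 1)² with b_0 = Δ_0 - h_0(2M_0 + M_1)/6 = -863/112, c_0 = M_0/2 = 0, d_0 = (M_1 - M_0)/(6h_0) = 191/448. So s'(1) = -863/112.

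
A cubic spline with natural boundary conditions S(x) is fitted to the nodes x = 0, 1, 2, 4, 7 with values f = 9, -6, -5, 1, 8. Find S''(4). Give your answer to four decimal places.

0.0187

Put M_i = S'' at the i-th knot. Here h = (1, 1, 2, 3) and Δ = (-15, 1, 3, 7/3), so the interior equations h_(i-1)·M_(i-1) + 2(h_(i-1)+h_i)·M_i + h_i·M_(i+1) = 6(Δ_i − Δ_(i-1)) read
  1·M_0 + 4·M_1 + 1·M_2 = 6(Δ_1 - Δ_0) = 96
  1·M_1 + 6·M_2 + 2·M_3 = 6(Δ_2 - Δ_1) = 12
  2·M_2 + 10·M_3 + 3·M_4 = 6(Δ_3 - Δ_2) = -4
Natural end conditions: M_0 = M_4 = 0.
Hence M_0 = 0, M_1 = 2624/107, M_2 = -224/107, M_3 = 2/107, M_4 = 0.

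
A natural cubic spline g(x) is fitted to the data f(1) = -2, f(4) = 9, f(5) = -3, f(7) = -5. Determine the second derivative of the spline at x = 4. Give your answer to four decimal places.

-13.4043

With m_i denoting the second derivative at x_i, h_i = 3, 1, 2, and Δ_i = (y_(i+1) − y_i)/h_i = 11/3, -12, -1:
  3·m_0 + 8·m_1 + 1·m_2 = 6(Δ_1 - Δ_0) = -94
  1·m_1 + 6·m_2 + 2·m_3 = 6(Δ_2 - Δ_1) = 66
Natural end conditions: m_0 = m_3 = 0.
Solving: m_0 = 0, m_1 = -630/47, m_2 = 622/47, m_3 = 0.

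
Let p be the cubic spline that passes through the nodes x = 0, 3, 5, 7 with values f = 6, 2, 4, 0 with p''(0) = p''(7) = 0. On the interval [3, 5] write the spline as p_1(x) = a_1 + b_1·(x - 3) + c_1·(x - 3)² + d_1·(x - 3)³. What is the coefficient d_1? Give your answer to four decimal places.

With M_i denoting the second derivative at x_i, h_i = 3, 2, 2, and Δ_i = (y_(i+1) − y_i)/h_i = -4/3, 1, -2:
  3·M_0 + 10·M_1 + 2·M_2 = 6(Δ_1 - Δ_0) = 14
  2·M_1 + 8·M_2 + 2·M_3 = 6(Δ_2 - Δ_1) = -18
Natural end conditions: M_0 = M_3 = 0.
Forward elimination and back-substitution give M_0 = 0, M_1 = 37/19, M_2 = -52/19, M_3 = 0.
On [3, 5], with p_1(x) = a_1 + b_1·(x - 3) + c_1·(x - 3)² + d_1·(x - 3)³: c_1 = M_1/2 = 37/38, d_1 = (M_2 - M_1)/(6h_1) = -89/228, b_1 = Δ_1 - h_1(2M_1 + M_2)/6 = 35/57.

-0.3904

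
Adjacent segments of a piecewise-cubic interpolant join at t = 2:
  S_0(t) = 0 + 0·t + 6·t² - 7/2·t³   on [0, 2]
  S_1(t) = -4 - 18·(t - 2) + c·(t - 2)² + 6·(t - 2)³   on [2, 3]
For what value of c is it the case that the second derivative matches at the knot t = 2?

S_0''(t) = 12 - 21·t, so S_0''(2) = -30. On the right, S_1''(2) = 2c, so c = -15.

-15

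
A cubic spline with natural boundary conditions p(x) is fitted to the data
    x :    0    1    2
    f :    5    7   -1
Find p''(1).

Put M_i = p'' at the i-th knot. Here h = (1, 1) and Δ = (2, -8), so the interior equations h_(i-1)·M_(i-1) + 2(h_(i-1)+h_i)·M_i + h_i·M_(i+1) = 6(Δ_i − Δ_(i-1)) read
  1·M_0 + 4·M_1 + 1·M_2 = 6(Δ_1 - Δ_0) = -60
Natural end conditions: M_0 = M_2 = 0.
Forward elimination and back-substitution give M_0 = 0, M_1 = -15, M_2 = 0.

-15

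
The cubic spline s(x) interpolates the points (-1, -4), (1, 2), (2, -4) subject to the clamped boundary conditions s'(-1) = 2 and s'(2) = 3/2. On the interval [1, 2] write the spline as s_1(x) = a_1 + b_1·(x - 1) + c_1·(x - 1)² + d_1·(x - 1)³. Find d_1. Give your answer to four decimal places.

Let m_i = s''(x_i). Step sizes h_i = 2, 1; slopes of the chords Δ_i = (y_(i+1) - y_i)/h_i = 3, -6.
  2·m_0 + 6·m_1 + 1·m_2 = 6(Δ_1 - Δ_0) = -54
Clamped end conditions give two more equations: 2h_0·m_0 + h_0·m_1 = 6(Δ_0 - s'(-1)) = 6 and h_1·m_1 + 2h_1·m_2 = 6(s'(2) - Δ_1) = 45.
Solving: m_0 = 31/3, m_1 = -53/3, m_2 = 94/3.
On [1, 2], with s_1(x) = a_1 + b_1·(x - 1) + c_1·(x - 1)² + d_1·(x - 1)³: c_1 = m_1/2 = -53/6, d_1 = (m_2 - m_1)/(6h_1) = 49/6, b_1 = Δ_1 - h_1(2m_1 + m_2)/6 = -16/3.

8.1667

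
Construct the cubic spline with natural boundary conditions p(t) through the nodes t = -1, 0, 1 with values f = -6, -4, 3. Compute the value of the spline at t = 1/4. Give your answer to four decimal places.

-2.6602

With M_i denoting the second derivative at x_i, h_i = 1, 1, and Δ_i = (y_(i+1) − y_i)/h_i = 2, 7:
  1·M_0 + 4·M_1 + 1·M_2 = 6(Δ_1 - Δ_0) = 30
Natural end conditions: M_0 = M_2 = 0.
Hence M_0 = 0, M_1 = 15/2, M_2 = 0.
On [0, 1], p(t) = -4 + 9/2·t + 15/4·t² - 5/4·t³.
With t = 1/4: p(1/4) = -681/256.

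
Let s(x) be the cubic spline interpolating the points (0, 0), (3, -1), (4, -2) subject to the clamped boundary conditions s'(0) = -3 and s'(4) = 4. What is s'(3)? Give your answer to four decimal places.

With M_i denoting the second derivative at x_i, h_i = 3, 1, and Δ_i = (y_(i+1) − y_i)/h_i = -1/3, -1:
  3·M_0 + 8·M_1 + 1·M_2 = 6(Δ_1 - Δ_0) = -4
Clamped end conditions give two more equations: 2h_0·M_0 + h_0·M_1 = 6(Δ_0 - s'(0)) = 16 and h_1·M_1 + 2h_1·M_2 = 6(s'(4) - Δ_1) = 30.
Hence M_0 = 59/12, M_1 = -9/2, M_2 = 69/4.
On [3, 4], s'(x) = b_1 + 2c_1·(x - 3) + 3d_1·(x - 3)² with b_1 = Δ_1 - h_1(2M_1 + M_2)/6 = -19/8, c_1 = M_1/2 = -9/4, d_1 = (M_2 - M_1)/(6h_1) = 29/8. So s'(3) = -19/8.

-2.3750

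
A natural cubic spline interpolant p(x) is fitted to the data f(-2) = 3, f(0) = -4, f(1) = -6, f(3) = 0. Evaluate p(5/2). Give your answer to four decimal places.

With m_i denoting the second derivative at x_i, h_i = 2, 1, 2, and Δ_i = (y_(i+1) − y_i)/h_i = -7/2, -2, 3:
  2·m_0 + 6·m_1 + 1·m_2 = 6(Δ_1 - Δ_0) = 9
  1·m_1 + 6·m_2 + 2·m_3 = 6(Δ_2 - Δ_1) = 30
Natural end conditions: m_0 = m_3 = 0.
Forward elimination and back-substitution give m_0 = 0, m_1 = 24/35, m_2 = 171/35, m_3 = 0.
On [1, 3], p(x) = -6 - 9/35·(x - 1) + 171/70·(x - 1)² - 57/140·(x - 1)³.
With (x - 1) = 3/2: p(5/2) = -507/224.

-2.2634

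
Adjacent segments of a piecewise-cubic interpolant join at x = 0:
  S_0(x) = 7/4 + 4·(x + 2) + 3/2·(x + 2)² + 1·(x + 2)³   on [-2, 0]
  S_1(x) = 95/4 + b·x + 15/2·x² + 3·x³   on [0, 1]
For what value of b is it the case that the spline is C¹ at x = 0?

22

S_0'(x) = 4 + 3·(x + 2) + 3·(x + 2)², so S_0'(0) = 22. On the right, S_1'(0) = b, so b = 22.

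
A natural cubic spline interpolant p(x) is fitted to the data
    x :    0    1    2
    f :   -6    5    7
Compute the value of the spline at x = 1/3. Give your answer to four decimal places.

Put m_i = p'' at the i-th knot. Here h = (1, 1) and Δ = (11, 2), so the interior equations h_(i-1)·m_(i-1) + 2(h_(i-1)+h_i)·m_i + h_i·m_(i+1) = 6(Δ_i − Δ_(i-1)) read
  1·m_0 + 4·m_1 + 1·m_2 = 6(Δ_1 - Δ_0) = -54
Natural end conditions: m_0 = m_2 = 0.
Forward elimination and back-substitution give m_0 = 0, m_1 = -27/2, m_2 = 0.
On [0, 1], p(x) = -6 + 53/4·x + 0·x² - 9/4·x³.
With x = 1/3: p(1/3) = -5/3.

-1.6667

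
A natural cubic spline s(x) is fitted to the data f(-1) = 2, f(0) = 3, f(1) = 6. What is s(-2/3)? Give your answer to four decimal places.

Put M_i = s'' at the i-th knot. Here h = (1, 1) and Δ = (1, 3), so the interior equations h_(i-1)·M_(i-1) + 2(h_(i-1)+h_i)·M_i + h_i·M_(i+1) = 6(Δ_i − Δ_(i-1)) read
  1·M_0 + 4·M_1 + 1·M_2 = 6(Δ_1 - Δ_0) = 12
Natural end conditions: M_0 = M_2 = 0.
Hence M_0 = 0, M_1 = 3, M_2 = 0.
On [-1, 0], s(x) = 2 + 1/2·(x + 1) + 0·(x + 1)² + 1/2·(x + 1)³.
With (x + 1) = 1/3: s(-2/3) = 59/27.

2.1852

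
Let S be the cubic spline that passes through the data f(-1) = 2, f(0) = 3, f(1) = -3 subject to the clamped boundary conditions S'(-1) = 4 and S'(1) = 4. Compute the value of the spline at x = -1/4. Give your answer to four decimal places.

3.8398

Let m_i = S''(x_i). Step sizes h_i = 1, 1; slopes of the chords Δ_i = (y_(i+1) - y_i)/h_i = 1, -6.
  1·m_0 + 4·m_1 + 1·m_2 = 6(Δ_1 - Δ_0) = -42
Clamped end conditions give two more equations: 2h_0·m_0 + h_0·m_1 = 6(Δ_0 - S'(-1)) = -18 and h_1·m_1 + 2h_1·m_2 = 6(S'(1) - Δ_1) = 60.
Solving the tridiagonal system: m_0 = 3/2, m_1 = -21, m_2 = 81/2.
On [-1, 0], S(x) = 2 + 4·(x + 1) + 3/4·(x + 1)² - 15/4·(x + 1)³.
With (x + 1) = 3/4: S(-1/4) = 983/256.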